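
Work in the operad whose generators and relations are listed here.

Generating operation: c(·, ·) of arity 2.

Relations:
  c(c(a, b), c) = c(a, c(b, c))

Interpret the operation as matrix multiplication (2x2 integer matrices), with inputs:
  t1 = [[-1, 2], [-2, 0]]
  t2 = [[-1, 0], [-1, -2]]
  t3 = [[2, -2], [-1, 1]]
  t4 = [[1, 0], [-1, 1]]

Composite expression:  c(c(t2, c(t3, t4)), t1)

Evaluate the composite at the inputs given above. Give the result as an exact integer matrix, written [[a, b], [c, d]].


c(t3, t4) = [[4, -2], [-2, 1]]
c(t2, c(t3, t4)) = [[-4, 2], [0, 0]]
c(c(t2, c(t3, t4)), t1) = [[0, -8], [0, 0]]

[[0, -8], [0, 0]]


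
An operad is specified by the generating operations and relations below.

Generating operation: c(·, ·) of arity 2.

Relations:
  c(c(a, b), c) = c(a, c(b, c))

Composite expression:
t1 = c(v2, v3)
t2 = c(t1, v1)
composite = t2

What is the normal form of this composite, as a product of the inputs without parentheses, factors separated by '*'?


v2 * v3 * v1

Key point: c is associative — brackets drop, the v-order remains.
c(v2, v3) flattens to v2 * v3
c(c(v2, v3), v1) flattens to v2 * v3 * v1


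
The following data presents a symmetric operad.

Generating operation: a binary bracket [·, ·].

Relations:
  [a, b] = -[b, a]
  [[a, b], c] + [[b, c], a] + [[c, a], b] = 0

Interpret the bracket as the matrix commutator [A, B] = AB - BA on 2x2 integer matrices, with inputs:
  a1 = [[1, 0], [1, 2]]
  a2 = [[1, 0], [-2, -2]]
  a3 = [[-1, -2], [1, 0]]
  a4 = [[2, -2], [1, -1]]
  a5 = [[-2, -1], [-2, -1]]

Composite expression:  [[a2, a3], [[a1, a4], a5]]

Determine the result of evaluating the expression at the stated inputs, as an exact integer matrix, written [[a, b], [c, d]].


[a2, a3] = [[-4, -6], [-1, 4]]
[a1, a4] = [[2, 2], [4, -2]]
[[a1, a4], a5] = [[0, -2], [4, 0]]
[[a2, a3], [[a1, a4], a5]] = [[-26, 16], [32, 26]]

[[-26, 16], [32, 26]]


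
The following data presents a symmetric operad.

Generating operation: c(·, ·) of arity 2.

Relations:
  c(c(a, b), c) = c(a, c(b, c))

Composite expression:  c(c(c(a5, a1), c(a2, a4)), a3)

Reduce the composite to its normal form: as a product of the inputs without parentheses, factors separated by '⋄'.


Under associativity of c, the answer is the a's in reading order.
c(a5, a1) unparenthesizes to a5 ⋄ a1
c(a2, a4) unparenthesizes to a2 ⋄ a4
c(c(a5, a1), c(a2, a4)) unparenthesizes to a5 ⋄ a1 ⋄ a2 ⋄ a4
c(c(c(a5, a1), c(a2, a4)), a3) unparenthesizes to a5 ⋄ a1 ⋄ a2 ⋄ a4 ⋄ a3

a5 ⋄ a1 ⋄ a2 ⋄ a4 ⋄ a3


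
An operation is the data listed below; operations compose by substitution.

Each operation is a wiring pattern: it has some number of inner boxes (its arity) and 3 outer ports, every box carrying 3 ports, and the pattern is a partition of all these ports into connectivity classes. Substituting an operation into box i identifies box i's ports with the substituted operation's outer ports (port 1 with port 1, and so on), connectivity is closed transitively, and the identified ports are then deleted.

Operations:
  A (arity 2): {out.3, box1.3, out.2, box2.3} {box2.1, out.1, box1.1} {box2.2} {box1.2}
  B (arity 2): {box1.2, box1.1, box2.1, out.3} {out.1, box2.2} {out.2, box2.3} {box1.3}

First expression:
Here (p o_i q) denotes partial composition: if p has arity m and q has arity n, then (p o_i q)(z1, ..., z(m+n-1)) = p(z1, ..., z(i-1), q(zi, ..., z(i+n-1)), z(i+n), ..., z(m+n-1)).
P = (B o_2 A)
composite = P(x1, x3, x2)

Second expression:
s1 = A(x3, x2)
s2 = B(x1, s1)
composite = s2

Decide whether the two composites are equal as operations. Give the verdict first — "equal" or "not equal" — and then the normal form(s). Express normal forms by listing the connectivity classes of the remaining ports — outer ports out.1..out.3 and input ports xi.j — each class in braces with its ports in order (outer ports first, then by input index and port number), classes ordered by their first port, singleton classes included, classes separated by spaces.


equal — both sides give {out.1, out.2, x2.3, x3.3} {out.3, x1.1, x1.2, x2.1, x3.1} {x1.3} {x2.2} {x3.2}

The first expression reduces to {out.1, out.2, x2.3, x3.3} {out.3, x1.1, x1.2, x2.1, x3.1} {x1.3} {x2.2} {x3.2}
The second expression reduces to {out.1, out.2, x2.3, x3.3} {out.3, x1.1, x1.2, x2.1, x3.1} {x1.3} {x2.2} {x3.2}
The forms coincide; equal.


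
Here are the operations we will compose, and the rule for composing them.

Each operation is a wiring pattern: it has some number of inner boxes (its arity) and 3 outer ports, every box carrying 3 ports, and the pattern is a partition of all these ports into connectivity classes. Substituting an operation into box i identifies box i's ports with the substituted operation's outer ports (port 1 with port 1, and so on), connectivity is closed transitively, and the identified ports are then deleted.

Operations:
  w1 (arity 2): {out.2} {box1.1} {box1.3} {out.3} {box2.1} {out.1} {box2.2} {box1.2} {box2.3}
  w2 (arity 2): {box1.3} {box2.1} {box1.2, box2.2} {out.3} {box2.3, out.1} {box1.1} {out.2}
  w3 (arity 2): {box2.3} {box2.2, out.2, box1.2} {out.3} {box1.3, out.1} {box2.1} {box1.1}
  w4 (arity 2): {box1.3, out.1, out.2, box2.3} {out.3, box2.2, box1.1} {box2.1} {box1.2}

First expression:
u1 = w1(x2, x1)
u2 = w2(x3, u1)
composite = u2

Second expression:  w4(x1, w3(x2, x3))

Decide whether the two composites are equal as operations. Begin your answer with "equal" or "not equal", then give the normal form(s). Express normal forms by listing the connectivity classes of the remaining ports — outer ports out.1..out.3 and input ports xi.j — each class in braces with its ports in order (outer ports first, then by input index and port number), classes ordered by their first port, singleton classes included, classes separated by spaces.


not equal: they reduce to {out.1} {out.2} {out.3} {x1.1} {x1.2} {x1.3} {x2.1} {x2.2} {x2.3} {x3.1} {x3.2} {x3.3} and {out.1, out.2, x1.3} {out.3, x1.1, x2.2, x3.2} {x1.2} {x2.1} {x2.3} {x3.1} {x3.3}

The first composite normalizes to {out.1} {out.2} {out.3} {x1.1} {x1.2} {x1.3} {x2.1} {x2.2} {x2.3} {x3.1} {x3.2} {x3.3}
The second composite normalizes to {out.1, out.2, x1.3} {out.3, x1.1, x2.2, x3.2} {x1.2} {x2.1} {x2.3} {x3.1} {x3.3}
The normal forms differ: not equal.


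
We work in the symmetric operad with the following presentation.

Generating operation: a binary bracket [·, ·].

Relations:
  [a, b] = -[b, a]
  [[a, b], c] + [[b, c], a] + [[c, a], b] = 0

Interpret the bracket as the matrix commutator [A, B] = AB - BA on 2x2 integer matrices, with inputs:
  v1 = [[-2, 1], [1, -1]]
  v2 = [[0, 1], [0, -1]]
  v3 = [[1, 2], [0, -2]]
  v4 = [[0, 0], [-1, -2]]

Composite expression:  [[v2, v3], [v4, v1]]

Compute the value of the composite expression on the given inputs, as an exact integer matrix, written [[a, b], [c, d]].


[[1, 2], [0, -1]]

[v2, v3] = [[0, -1], [0, 0]]
[v4, v1] = [[1, 2], [-1, -1]]
[[v2, v3], [v4, v1]] = [[1, 2], [0, -1]]


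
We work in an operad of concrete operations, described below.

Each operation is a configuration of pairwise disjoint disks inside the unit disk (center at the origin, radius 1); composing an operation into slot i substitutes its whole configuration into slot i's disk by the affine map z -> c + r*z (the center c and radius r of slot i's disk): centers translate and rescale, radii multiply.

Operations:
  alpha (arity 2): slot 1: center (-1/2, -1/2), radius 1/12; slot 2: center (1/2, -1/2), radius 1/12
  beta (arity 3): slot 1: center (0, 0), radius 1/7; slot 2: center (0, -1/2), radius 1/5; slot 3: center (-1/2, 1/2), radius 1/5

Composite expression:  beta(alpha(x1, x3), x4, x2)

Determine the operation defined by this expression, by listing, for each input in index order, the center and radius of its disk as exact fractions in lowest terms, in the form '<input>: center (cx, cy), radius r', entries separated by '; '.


x1: center (-1/14, -1/14), radius 1/84; x2: center (-1/2, 1/2), radius 1/5; x3: center (1/14, -1/14), radius 1/84; x4: center (0, -1/2), radius 1/5

Each x-disk chains the slot maps above it in beta; radii multiply.
x1 passes through 2 substitutions, ending at center (-1/14, -1/14), radius 1/84
x3 passes through 2 substitutions, ending at center (1/14, -1/14), radius 1/84
x4 passes through 1 substitution, ending at center (0, -1/2), radius 1/5
x2 passes through 1 substitution, ending at center (-1/2, 1/2), radius 1/5


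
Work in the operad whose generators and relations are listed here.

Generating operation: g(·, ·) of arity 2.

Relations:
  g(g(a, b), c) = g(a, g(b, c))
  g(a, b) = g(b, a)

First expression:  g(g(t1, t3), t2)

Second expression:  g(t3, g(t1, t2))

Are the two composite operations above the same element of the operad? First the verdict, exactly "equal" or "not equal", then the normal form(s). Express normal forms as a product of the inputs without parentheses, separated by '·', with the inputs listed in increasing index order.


Normal form of the first expression: t1 · t2 · t3
Normal form of the second expression: t1 · t2 · t3
Both agree, so they are equal.

equal — both sides give t1 · t2 · t3


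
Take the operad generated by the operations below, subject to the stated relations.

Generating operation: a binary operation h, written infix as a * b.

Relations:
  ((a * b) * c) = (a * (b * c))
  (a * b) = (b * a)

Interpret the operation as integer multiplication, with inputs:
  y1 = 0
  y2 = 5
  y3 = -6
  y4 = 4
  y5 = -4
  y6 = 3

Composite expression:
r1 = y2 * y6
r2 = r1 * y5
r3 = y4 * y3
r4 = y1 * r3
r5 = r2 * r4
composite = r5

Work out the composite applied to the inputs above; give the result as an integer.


0

(y2 * y6) = 15
((y2 * y6) * y5) = -60
(y4 * y3) = -24
(y1 * (y4 * y3)) = 0
(((y2 * y6) * y5) * (y1 * (y4 * y3))) = 0


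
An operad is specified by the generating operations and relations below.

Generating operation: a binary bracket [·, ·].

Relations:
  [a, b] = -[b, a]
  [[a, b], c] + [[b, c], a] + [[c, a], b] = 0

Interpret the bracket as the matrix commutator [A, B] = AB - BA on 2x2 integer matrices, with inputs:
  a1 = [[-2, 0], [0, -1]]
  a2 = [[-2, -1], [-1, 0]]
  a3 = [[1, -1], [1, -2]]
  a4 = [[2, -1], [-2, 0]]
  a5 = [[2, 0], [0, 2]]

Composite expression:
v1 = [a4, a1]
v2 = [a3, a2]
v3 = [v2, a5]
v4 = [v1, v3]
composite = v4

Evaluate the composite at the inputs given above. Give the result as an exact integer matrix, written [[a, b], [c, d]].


[[0, 0], [0, 0]]


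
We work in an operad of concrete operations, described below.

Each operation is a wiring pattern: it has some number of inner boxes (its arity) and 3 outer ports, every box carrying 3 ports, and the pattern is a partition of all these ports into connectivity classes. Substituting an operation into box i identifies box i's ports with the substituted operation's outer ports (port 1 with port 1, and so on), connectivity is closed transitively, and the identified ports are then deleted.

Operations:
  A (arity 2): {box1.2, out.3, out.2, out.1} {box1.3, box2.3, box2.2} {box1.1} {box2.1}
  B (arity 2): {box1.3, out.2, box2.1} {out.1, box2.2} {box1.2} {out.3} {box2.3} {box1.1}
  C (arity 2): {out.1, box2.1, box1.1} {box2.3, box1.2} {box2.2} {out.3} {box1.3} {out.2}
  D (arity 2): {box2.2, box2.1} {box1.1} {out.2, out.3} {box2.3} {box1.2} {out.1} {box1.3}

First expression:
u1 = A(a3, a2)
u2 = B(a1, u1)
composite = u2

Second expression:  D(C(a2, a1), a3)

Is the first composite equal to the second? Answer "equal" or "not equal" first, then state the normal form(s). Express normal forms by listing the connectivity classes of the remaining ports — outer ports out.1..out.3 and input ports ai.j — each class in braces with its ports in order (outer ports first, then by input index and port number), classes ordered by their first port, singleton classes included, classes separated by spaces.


not equal; the first gives {out.1, out.2, a1.3, a3.2} {out.3} {a1.1} {a1.2} {a2.1} {a2.2, a2.3, a3.3} {a3.1} and the second {out.1} {out.2, out.3} {a1.1, a2.1} {a1.2} {a1.3, a2.2} {a2.3} {a3.1, a3.2} {a3.3}


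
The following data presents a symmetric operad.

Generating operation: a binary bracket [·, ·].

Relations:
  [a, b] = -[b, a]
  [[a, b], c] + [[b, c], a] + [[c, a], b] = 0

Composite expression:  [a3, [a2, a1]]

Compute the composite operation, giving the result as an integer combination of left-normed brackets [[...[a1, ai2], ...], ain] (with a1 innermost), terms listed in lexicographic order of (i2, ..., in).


[[a1, a2], a3]


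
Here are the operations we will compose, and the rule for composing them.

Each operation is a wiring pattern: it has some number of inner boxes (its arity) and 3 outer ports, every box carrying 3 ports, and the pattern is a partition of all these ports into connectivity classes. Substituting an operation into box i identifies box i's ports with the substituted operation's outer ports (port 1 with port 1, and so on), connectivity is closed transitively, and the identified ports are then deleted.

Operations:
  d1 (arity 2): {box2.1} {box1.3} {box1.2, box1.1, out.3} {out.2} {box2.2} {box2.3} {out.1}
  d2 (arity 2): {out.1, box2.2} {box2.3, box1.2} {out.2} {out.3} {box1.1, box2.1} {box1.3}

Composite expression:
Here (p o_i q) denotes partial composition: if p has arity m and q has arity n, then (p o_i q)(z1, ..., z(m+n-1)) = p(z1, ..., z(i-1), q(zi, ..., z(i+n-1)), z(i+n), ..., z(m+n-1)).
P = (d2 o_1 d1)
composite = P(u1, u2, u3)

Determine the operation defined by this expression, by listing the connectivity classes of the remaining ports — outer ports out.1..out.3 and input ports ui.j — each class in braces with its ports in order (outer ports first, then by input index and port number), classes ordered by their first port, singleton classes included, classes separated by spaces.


{out.1, u3.2} {out.2} {out.3} {u1.1, u1.2} {u1.3} {u2.1} {u2.2} {u2.3} {u3.1} {u3.3}

Substituting into d2 glues patterns; closure does the rest.
d1 over (u1, u2) gives {out.1} {out.2} {out.3, u1.1, u1.2} {u1.3} {u2.1} {u2.2} {u2.3}, out.j being that stage's outer ports
d2 over (u1, u2, u3) gives {out.1, u3.2} {out.2} {out.3} {u1.1, u1.2} {u1.3} {u2.1} {u2.2} {u2.3} {u3.1} {u3.3}, out.j being that stage's outer ports


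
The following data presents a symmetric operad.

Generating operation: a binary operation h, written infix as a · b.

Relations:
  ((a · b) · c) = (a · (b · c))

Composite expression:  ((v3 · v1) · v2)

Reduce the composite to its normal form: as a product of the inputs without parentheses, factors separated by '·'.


v3 · v1 · v2

The h-tree's shape is irrelevant; the v-reading-order decides.
(v3 · v1) linearizes to v3 · v1
((v3 · v1) · v2) linearizes to v3 · v1 · v2


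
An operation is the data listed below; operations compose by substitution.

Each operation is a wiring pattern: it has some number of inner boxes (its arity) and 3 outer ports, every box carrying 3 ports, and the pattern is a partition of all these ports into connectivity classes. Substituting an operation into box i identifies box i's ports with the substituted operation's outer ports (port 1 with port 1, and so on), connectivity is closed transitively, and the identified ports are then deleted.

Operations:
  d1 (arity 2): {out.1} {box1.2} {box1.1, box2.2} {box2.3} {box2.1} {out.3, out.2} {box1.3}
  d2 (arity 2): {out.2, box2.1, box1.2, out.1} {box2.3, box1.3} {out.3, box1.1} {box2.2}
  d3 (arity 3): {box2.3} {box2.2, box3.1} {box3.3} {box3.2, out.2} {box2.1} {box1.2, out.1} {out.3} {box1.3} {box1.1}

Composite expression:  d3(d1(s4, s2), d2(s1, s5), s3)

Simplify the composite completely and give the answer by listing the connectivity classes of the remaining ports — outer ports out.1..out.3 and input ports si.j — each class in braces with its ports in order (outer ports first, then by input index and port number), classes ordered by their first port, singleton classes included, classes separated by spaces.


Reachability decides: close wires over d3-identified ports.
d1 over (s4, s2) gives {out.1} {out.2, out.3} {s2.1} {s2.2, s4.1} {s2.3} {s4.2} {s4.3}, out.j being that stage's outer ports
d2 over (s1, s5) gives {out.1, out.2, s1.2, s5.1} {out.3, s1.1} {s1.3, s5.3} {s5.2}, out.j being that stage's outer ports
d3 over (s4, s2, s1, s5, s3) gives {out.1} {out.2, s3.2} {out.3} {s1.1} {s1.2, s3.1, s5.1} {s1.3, s5.3} {s2.1} {s2.2, s4.1} {s2.3} {s3.3} {s4.2} {s4.3} {s5.2}, out.j being that stage's outer ports

{out.1} {out.2, s3.2} {out.3} {s1.1} {s1.2, s3.1, s5.1} {s1.3, s5.3} {s2.1} {s2.2, s4.1} {s2.3} {s3.3} {s4.2} {s4.3} {s5.2}


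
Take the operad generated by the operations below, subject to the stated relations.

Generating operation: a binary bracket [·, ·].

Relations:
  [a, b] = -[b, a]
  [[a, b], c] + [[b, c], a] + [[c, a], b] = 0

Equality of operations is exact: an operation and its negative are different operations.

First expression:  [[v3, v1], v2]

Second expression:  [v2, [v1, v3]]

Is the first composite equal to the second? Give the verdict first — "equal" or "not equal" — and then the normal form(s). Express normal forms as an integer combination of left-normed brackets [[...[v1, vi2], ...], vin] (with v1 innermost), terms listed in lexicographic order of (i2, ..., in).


equal; the common form is -[[v1, v3], v2]

The first expression reduces to -[[v1, v3], v2]
The second expression reduces to -[[v1, v3], v2]
One common form — equal.


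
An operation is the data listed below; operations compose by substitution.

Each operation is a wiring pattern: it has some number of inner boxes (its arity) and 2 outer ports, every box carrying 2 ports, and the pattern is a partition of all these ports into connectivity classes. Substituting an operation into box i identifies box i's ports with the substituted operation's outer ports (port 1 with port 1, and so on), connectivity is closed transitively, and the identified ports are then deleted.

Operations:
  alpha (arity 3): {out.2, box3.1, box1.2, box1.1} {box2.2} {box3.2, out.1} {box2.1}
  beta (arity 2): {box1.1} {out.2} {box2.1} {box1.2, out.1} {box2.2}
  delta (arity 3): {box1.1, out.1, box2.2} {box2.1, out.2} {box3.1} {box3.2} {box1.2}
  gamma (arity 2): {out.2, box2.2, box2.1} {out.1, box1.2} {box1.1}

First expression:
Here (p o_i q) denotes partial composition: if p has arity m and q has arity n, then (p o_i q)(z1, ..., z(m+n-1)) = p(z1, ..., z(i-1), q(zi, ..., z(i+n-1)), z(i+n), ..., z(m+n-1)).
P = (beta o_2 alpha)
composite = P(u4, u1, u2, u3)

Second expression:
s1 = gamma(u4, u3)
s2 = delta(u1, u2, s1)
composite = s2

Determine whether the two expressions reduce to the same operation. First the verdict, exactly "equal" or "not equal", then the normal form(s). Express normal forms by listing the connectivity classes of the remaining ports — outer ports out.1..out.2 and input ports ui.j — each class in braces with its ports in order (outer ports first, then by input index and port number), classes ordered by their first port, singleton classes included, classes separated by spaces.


not equal; first: {out.1, u4.2} {out.2} {u1.1, u1.2, u3.1} {u2.1} {u2.2} {u3.2} {u4.1}; second: {out.1, u1.1, u2.2} {out.2, u2.1} {u1.2} {u3.1, u3.2} {u4.1} {u4.2}

The first composite normalizes to {out.1, u4.2} {out.2} {u1.1, u1.2, u3.1} {u2.1} {u2.2} {u3.2} {u4.1}
The second composite normalizes to {out.1, u1.1, u2.2} {out.2, u2.1} {u1.2} {u3.1, u3.2} {u4.1} {u4.2}
They disagree, so not equal.


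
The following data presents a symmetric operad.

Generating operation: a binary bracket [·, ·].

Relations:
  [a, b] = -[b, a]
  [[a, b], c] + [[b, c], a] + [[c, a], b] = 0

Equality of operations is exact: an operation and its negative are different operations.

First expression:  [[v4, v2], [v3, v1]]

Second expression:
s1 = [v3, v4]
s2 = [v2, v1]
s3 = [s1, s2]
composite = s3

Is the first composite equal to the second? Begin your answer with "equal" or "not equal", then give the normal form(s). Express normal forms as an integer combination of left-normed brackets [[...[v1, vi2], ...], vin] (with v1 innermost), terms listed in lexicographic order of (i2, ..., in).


The first composite normalizes to -[[[v1, v3], v2], v4] + [[[v1, v3], v4], v2]
The second composite normalizes to [[[v1, v2], v3], v4] - [[[v1, v2], v4], v3]
No match — not equal.

not equal: they reduce to -[[[v1, v3], v2], v4] + [[[v1, v3], v4], v2] and [[[v1, v2], v3], v4] - [[[v1, v2], v4], v3]


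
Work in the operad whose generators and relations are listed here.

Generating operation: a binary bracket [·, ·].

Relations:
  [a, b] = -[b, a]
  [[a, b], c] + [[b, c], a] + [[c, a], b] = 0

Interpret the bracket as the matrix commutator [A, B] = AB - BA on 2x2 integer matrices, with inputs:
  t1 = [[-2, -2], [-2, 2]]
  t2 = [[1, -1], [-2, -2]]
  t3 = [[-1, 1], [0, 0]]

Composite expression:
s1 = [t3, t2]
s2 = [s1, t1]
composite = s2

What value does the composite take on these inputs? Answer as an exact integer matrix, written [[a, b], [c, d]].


[[0, 0], [0, 0]]

[t3, t2] = [[-2, -2], [-2, 2]]
[[t3, t2], t1] = [[0, 0], [0, 0]]


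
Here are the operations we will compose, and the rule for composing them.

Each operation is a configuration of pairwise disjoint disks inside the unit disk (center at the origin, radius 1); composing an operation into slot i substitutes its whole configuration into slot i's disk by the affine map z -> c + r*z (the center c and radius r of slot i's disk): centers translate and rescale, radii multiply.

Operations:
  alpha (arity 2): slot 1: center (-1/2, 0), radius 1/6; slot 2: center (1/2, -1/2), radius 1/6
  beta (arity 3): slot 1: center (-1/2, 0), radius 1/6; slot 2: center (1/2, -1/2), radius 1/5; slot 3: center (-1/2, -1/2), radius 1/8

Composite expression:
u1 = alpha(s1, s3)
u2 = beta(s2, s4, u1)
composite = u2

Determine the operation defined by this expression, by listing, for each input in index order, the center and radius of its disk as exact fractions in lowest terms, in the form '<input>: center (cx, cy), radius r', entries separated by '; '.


s1: center (-9/16, -1/2), radius 1/48; s2: center (-1/2, 0), radius 1/6; s3: center (-7/16, -9/16), radius 1/48; s4: center (1/2, -1/2), radius 1/5


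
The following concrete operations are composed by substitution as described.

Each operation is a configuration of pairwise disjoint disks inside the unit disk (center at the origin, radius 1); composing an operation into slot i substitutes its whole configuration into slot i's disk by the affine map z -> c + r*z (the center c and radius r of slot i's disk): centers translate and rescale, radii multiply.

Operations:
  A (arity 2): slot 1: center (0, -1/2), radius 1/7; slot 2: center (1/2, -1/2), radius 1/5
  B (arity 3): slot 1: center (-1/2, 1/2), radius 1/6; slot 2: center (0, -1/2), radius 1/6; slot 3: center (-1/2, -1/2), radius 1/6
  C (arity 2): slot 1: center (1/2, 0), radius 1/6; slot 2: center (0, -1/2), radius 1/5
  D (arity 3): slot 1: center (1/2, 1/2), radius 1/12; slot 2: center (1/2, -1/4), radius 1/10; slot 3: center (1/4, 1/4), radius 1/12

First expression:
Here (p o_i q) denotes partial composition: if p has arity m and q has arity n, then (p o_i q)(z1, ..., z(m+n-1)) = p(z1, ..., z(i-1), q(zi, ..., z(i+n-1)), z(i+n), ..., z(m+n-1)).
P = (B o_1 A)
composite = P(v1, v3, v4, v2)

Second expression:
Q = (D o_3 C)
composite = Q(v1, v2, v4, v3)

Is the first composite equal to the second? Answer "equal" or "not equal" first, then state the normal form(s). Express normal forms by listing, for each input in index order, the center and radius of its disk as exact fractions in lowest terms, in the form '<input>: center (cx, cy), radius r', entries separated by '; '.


not equal: they reduce to v1: center (-1/2, 5/12), radius 1/42; v2: center (-1/2, -1/2), radius 1/6; v3: center (-5/12, 5/12), radius 1/30; v4: center (0, -1/2), radius 1/6 and v1: center (1/2, 1/2), radius 1/12; v2: center (1/2, -1/4), radius 1/10; v3: center (1/4, 5/24), radius 1/60; v4: center (7/24, 1/4), radius 1/72

The first expression reduces to v1: center (-1/2, 5/12), radius 1/42; v2: center (-1/2, -1/2), radius 1/6; v3: center (-5/12, 5/12), radius 1/30; v4: center (0, -1/2), radius 1/6
The second expression reduces to v1: center (1/2, 1/2), radius 1/12; v2: center (1/2, -1/4), radius 1/10; v3: center (1/4, 5/24), radius 1/60; v4: center (7/24, 1/4), radius 1/72
They disagree, so not equal.


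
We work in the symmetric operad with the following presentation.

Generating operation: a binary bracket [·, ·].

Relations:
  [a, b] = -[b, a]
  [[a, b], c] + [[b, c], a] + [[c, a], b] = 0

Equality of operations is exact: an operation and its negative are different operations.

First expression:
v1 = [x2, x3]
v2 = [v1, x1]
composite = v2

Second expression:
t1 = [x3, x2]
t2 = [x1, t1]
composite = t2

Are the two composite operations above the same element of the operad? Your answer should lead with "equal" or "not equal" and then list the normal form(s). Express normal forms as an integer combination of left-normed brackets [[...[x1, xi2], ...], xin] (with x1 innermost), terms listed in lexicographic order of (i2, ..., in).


equal; the common form is -[[x1, x2], x3] + [[x1, x3], x2]

The first expression reduces to -[[x1, x2], x3] + [[x1, x3], x2]
The second expression reduces to -[[x1, x2], x3] + [[x1, x3], x2]
Both agree, so they are equal.


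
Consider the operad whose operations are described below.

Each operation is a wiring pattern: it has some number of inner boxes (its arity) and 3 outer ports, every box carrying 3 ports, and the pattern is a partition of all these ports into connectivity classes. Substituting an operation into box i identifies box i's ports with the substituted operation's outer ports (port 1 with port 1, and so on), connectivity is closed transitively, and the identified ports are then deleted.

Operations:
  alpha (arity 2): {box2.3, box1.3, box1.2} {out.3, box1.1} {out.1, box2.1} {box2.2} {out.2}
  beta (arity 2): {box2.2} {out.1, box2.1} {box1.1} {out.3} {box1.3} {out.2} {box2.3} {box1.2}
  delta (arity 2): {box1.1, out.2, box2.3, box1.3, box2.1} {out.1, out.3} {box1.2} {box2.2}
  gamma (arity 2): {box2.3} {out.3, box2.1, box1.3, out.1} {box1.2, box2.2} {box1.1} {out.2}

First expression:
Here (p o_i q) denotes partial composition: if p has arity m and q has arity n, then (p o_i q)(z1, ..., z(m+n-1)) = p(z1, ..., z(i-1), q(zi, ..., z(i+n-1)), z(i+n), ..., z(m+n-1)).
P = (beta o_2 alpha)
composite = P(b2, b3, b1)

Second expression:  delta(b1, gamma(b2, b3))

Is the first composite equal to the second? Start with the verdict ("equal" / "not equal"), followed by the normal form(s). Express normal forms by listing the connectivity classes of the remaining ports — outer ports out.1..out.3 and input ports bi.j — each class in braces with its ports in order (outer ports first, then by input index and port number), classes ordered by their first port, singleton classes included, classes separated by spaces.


not equal: they reduce to {out.1, b1.1} {out.2} {out.3} {b1.2} {b1.3, b3.2, b3.3} {b2.1} {b2.2} {b2.3} {b3.1} and {out.1, out.3} {out.2, b1.1, b1.3, b2.3, b3.1} {b1.2} {b2.1} {b2.2, b3.2} {b3.3}


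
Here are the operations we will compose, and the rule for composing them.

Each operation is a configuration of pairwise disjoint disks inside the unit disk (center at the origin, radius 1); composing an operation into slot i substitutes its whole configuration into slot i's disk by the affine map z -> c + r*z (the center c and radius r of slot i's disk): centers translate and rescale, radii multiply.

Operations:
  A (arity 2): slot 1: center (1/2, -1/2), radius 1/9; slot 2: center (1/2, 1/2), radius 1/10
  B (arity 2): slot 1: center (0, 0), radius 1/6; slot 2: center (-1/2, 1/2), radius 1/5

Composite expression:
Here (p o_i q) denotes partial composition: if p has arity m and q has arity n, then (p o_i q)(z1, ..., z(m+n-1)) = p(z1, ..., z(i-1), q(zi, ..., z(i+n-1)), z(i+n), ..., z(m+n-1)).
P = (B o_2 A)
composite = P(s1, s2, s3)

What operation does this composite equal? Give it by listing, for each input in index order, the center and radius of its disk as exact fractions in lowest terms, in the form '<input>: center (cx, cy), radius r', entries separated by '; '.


s1: center (0, 0), radius 1/6; s2: center (-2/5, 2/5), radius 1/45; s3: center (-2/5, 3/5), radius 1/50

Each s-disk chains the slot maps above it in B; radii multiply.
s1 passes through 1 substitution, ending at center (0, 0), radius 1/6
s2 passes through 2 substitutions, ending at center (-2/5, 2/5), radius 1/45
s3 passes through 2 substitutions, ending at center (-2/5, 3/5), radius 1/50


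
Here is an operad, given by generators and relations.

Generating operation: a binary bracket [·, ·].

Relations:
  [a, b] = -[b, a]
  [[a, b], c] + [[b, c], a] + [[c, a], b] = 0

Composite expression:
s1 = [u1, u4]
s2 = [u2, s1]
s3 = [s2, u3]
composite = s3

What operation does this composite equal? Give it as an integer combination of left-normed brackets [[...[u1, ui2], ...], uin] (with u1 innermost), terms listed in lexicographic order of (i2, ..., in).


Antisymmetry and Jacobi reduce to u1-anchored left-normed brackets.
Composite bracket: [[u2, [u1, u4]], u3]
Each bracket splits as ab - ba, giving 8 signed words (2^3 = 8).
Collect the words opening with u1:
  word u1u4u2u3 has sign -1, contributing -[[[u1, u4], u2], u3]

-[[[u1, u4], u2], u3]


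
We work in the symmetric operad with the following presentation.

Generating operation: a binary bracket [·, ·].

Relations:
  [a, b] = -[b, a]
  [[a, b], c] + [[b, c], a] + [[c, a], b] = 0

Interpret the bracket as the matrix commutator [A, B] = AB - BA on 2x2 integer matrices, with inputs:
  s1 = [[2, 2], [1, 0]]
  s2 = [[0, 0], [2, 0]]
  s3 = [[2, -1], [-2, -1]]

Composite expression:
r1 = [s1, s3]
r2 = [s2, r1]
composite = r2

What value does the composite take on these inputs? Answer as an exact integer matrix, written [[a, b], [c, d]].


[s1, s3] = [[-3, -8], [7, 3]]
[s2, [s1, s3]] = [[16, 0], [-12, -16]]

[[16, 0], [-12, -16]]


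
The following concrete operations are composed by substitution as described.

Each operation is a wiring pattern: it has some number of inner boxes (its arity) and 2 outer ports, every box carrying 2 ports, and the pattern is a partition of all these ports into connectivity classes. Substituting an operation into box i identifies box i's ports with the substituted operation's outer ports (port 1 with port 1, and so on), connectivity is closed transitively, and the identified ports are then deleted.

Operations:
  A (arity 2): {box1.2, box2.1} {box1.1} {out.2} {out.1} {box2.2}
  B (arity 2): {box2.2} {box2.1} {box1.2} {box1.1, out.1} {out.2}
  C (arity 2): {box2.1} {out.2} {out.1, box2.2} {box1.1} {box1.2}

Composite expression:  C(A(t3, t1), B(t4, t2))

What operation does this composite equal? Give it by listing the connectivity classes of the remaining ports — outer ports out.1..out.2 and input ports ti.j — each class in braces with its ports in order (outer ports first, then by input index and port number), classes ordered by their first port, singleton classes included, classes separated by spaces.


Treat the ports identified at C as solder joints: merge, then drop.
through A, on inputs (t3, t1): {out.1} {out.2} {t1.1, t3.2} {t1.2} {t3.1} (out.j = stage outer ports)
through B, on inputs (t4, t2): {out.1, t4.1} {out.2} {t2.1} {t2.2} {t4.2} (out.j = stage outer ports)
through C, on inputs (t3, t1, t4, t2): {out.1} {out.2} {t1.1, t3.2} {t1.2} {t2.1} {t2.2} {t3.1} {t4.1} {t4.2} (out.j = stage outer ports)

{out.1} {out.2} {t1.1, t3.2} {t1.2} {t2.1} {t2.2} {t3.1} {t4.1} {t4.2}


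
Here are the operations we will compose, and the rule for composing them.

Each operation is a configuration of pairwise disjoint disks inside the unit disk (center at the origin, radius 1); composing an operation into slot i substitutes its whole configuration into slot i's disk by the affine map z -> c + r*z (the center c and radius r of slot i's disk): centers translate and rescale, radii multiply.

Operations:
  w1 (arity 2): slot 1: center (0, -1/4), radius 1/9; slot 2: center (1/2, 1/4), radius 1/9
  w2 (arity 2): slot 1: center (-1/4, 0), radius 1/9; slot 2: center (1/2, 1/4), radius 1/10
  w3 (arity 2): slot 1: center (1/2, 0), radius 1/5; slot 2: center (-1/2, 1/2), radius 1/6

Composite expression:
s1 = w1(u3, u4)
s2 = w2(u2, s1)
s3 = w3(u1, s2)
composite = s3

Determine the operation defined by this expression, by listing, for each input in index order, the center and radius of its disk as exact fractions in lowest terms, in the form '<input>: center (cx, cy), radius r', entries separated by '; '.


u1: center (1/2, 0), radius 1/5; u2: center (-13/24, 1/2), radius 1/54; u3: center (-5/12, 43/80), radius 1/540; u4: center (-49/120, 131/240), radius 1/540


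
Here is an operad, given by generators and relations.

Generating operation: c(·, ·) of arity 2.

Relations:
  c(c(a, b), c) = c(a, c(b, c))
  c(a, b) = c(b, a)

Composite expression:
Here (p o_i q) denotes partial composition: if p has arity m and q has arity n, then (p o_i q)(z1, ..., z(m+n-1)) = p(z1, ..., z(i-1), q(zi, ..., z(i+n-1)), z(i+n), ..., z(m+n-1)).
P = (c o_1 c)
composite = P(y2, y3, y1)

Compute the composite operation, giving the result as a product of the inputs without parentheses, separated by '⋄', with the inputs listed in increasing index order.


y1 ⋄ y2 ⋄ y3

Shape and order are irrelevant to c; the y-input set decides.
c(y2, y3) unparenthesizes to y2 ⋄ y3
c(c(y2, y3), y1) unparenthesizes to y2 ⋄ y3 ⋄ y1
the factors in increasing index order: y1 ⋄ y2 ⋄ y3


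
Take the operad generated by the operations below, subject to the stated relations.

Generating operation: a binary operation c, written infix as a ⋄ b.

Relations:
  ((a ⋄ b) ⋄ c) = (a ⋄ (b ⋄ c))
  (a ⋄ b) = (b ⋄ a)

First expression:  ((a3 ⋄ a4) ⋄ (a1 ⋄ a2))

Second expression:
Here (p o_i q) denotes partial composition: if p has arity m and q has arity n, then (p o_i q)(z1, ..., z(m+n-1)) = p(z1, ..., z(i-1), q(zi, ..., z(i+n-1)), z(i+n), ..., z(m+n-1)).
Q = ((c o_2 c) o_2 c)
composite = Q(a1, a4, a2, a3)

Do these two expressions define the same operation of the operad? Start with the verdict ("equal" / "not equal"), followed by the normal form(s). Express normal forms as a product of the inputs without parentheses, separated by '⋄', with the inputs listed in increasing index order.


equal: each reduces to a1 ⋄ a2 ⋄ a3 ⋄ a4

The first expression reduces to a1 ⋄ a2 ⋄ a3 ⋄ a4
The second expression reduces to a1 ⋄ a2 ⋄ a3 ⋄ a4
One common form — equal.


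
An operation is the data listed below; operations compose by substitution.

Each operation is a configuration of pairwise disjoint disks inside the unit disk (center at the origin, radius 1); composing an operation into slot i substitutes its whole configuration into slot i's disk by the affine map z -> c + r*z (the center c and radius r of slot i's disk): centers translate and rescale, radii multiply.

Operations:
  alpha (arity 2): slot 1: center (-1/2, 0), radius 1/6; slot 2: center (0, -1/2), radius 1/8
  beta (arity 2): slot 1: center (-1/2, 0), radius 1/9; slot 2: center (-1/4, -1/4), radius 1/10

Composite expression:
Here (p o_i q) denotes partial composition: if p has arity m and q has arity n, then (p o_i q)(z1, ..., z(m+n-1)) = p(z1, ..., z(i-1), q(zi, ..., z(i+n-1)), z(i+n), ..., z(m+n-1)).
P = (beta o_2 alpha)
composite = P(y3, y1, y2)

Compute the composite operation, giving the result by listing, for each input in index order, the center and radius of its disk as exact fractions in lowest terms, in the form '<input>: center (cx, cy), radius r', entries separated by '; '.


Nesting under beta composes maps z -> c + r*z down each y-path.
for y3, the 1-step affine chain lands on center (-1/2, 0), radius 1/9
for y1, the 2-step affine chain lands on center (-3/10, -1/4), radius 1/60
for y2, the 2-step affine chain lands on center (-1/4, -3/10), radius 1/80

y1: center (-3/10, -1/4), radius 1/60; y2: center (-1/4, -3/10), radius 1/80; y3: center (-1/2, 0), radius 1/9


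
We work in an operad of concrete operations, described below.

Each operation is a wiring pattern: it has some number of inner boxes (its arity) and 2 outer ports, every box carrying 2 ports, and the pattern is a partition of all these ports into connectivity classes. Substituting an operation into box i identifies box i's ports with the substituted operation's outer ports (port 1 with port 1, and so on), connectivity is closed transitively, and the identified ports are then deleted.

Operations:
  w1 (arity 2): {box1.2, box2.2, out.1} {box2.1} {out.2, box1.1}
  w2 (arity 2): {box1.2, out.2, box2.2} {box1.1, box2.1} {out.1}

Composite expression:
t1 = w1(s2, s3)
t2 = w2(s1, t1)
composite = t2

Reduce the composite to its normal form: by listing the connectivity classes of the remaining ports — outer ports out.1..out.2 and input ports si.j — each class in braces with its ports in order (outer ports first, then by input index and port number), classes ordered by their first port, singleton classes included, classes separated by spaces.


{out.1} {out.2, s1.2, s2.1} {s1.1, s2.2, s3.2} {s3.1}


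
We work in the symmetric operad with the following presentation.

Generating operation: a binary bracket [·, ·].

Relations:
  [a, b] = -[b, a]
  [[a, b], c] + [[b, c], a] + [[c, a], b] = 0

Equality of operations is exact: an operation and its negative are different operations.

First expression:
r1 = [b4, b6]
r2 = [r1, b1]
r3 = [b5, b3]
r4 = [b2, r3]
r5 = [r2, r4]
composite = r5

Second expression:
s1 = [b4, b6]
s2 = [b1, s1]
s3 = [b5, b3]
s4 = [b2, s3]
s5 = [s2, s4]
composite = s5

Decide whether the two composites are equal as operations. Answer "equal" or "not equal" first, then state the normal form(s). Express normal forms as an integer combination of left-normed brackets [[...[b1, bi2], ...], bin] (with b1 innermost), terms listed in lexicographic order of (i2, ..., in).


In normal form, the first expression is [[[[[b1, b4], b6], b2], b3], b5] - [[[[[b1, b4], b6], b2], b5], b3] - [[[[[b1, b4], b6], b3], b5], b2] + [[[[[b1, b4], b6], b5], b3], b2] - [[[[[b1, b6], b4], b2], b3], b5] + [[[[[b1, b6], b4], b2], b5], b3] + [[[[[b1, b6], b4], b3], b5], b2] - [[[[[b1, b6], b4], b5], b3], b2]
In normal form, the second expression is -[[[[[b1, b4], b6], b2], b3], b5] + [[[[[b1, b4], b6], b2], b5], b3] + [[[[[b1, b4], b6], b3], b5], b2] - [[[[[b1, b4], b6], b5], b3], b2] + [[[[[b1, b6], b4], b2], b3], b5] - [[[[[b1, b6], b4], b2], b5], b3] - [[[[[b1, b6], b4], b3], b5], b2] + [[[[[b1, b6], b4], b5], b3], b2]
Distinct normal forms: not equal.

not equal; the first gives [[[[[b1, b4], b6], b2], b3], b5] - [[[[[b1, b4], b6], b2], b5], b3] - [[[[[b1, b4], b6], b3], b5], b2] + [[[[[b1, b4], b6], b5], b3], b2] - [[[[[b1, b6], b4], b2], b3], b5] + [[[[[b1, b6], b4], b2], b5], b3] + [[[[[b1, b6], b4], b3], b5], b2] - [[[[[b1, b6], b4], b5], b3], b2] and the second -[[[[[b1, b4], b6], b2], b3], b5] + [[[[[b1, b4], b6], b2], b5], b3] + [[[[[b1, b4], b6], b3], b5], b2] - [[[[[b1, b4], b6], b5], b3], b2] + [[[[[b1, b6], b4], b2], b3], b5] - [[[[[b1, b6], b4], b2], b5], b3] - [[[[[b1, b6], b4], b3], b5], b2] + [[[[[b1, b6], b4], b5], b3], b2]


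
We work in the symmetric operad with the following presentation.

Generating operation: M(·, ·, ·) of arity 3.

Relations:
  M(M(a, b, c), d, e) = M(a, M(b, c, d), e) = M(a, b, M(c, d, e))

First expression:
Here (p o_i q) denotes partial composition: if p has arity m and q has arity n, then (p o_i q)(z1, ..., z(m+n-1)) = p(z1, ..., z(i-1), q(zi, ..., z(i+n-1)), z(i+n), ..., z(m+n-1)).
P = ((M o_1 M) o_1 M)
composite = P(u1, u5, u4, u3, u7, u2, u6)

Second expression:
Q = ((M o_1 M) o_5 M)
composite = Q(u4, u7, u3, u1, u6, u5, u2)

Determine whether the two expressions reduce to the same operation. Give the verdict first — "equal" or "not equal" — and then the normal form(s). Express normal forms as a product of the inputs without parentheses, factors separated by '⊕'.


The first expression, normalized: u1 ⊕ u5 ⊕ u4 ⊕ u3 ⊕ u7 ⊕ u2 ⊕ u6
The second expression, normalized: u4 ⊕ u7 ⊕ u3 ⊕ u1 ⊕ u6 ⊕ u5 ⊕ u2
They disagree, so not equal.

not equal: they reduce to u1 ⊕ u5 ⊕ u4 ⊕ u3 ⊕ u7 ⊕ u2 ⊕ u6 and u4 ⊕ u7 ⊕ u3 ⊕ u1 ⊕ u6 ⊕ u5 ⊕ u2
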